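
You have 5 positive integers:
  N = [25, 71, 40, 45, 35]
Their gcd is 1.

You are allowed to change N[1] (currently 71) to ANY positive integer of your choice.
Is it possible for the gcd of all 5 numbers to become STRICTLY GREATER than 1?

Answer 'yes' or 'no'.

Answer: yes

Derivation:
Current gcd = 1
gcd of all OTHER numbers (without N[1]=71): gcd([25, 40, 45, 35]) = 5
The new gcd after any change is gcd(5, new_value).
This can be at most 5.
Since 5 > old gcd 1, the gcd CAN increase (e.g., set N[1] = 5).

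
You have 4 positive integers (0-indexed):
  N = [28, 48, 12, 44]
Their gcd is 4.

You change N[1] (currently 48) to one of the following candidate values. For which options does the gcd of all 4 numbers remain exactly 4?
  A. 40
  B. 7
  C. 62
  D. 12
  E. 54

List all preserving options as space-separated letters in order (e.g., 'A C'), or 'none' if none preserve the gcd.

Answer: A D

Derivation:
Old gcd = 4; gcd of others (without N[1]) = 4
New gcd for candidate v: gcd(4, v). Preserves old gcd iff gcd(4, v) = 4.
  Option A: v=40, gcd(4,40)=4 -> preserves
  Option B: v=7, gcd(4,7)=1 -> changes
  Option C: v=62, gcd(4,62)=2 -> changes
  Option D: v=12, gcd(4,12)=4 -> preserves
  Option E: v=54, gcd(4,54)=2 -> changes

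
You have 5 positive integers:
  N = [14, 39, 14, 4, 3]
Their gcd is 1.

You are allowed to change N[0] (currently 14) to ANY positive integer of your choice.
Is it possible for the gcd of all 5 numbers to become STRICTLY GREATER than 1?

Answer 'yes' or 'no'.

Answer: no

Derivation:
Current gcd = 1
gcd of all OTHER numbers (without N[0]=14): gcd([39, 14, 4, 3]) = 1
The new gcd after any change is gcd(1, new_value).
This can be at most 1.
Since 1 = old gcd 1, the gcd can only stay the same or decrease.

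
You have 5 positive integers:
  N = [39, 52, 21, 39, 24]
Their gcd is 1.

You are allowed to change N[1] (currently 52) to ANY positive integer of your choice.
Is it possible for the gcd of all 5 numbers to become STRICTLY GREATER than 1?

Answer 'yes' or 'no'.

Current gcd = 1
gcd of all OTHER numbers (without N[1]=52): gcd([39, 21, 39, 24]) = 3
The new gcd after any change is gcd(3, new_value).
This can be at most 3.
Since 3 > old gcd 1, the gcd CAN increase (e.g., set N[1] = 3).

Answer: yes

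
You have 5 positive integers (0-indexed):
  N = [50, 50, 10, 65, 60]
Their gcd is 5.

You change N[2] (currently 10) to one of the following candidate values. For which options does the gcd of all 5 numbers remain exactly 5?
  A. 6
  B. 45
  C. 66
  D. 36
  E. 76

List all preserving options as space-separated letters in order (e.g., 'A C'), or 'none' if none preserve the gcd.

Old gcd = 5; gcd of others (without N[2]) = 5
New gcd for candidate v: gcd(5, v). Preserves old gcd iff gcd(5, v) = 5.
  Option A: v=6, gcd(5,6)=1 -> changes
  Option B: v=45, gcd(5,45)=5 -> preserves
  Option C: v=66, gcd(5,66)=1 -> changes
  Option D: v=36, gcd(5,36)=1 -> changes
  Option E: v=76, gcd(5,76)=1 -> changes

Answer: B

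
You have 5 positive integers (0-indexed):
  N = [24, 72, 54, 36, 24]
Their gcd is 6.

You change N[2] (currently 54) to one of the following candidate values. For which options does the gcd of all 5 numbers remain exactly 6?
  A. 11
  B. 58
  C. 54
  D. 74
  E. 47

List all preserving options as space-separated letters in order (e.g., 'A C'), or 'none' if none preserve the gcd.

Answer: C

Derivation:
Old gcd = 6; gcd of others (without N[2]) = 12
New gcd for candidate v: gcd(12, v). Preserves old gcd iff gcd(12, v) = 6.
  Option A: v=11, gcd(12,11)=1 -> changes
  Option B: v=58, gcd(12,58)=2 -> changes
  Option C: v=54, gcd(12,54)=6 -> preserves
  Option D: v=74, gcd(12,74)=2 -> changes
  Option E: v=47, gcd(12,47)=1 -> changes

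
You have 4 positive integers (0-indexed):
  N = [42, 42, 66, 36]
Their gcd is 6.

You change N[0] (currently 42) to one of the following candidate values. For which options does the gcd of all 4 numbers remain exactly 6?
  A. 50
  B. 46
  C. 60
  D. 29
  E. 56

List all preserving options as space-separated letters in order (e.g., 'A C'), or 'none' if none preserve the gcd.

Answer: C

Derivation:
Old gcd = 6; gcd of others (without N[0]) = 6
New gcd for candidate v: gcd(6, v). Preserves old gcd iff gcd(6, v) = 6.
  Option A: v=50, gcd(6,50)=2 -> changes
  Option B: v=46, gcd(6,46)=2 -> changes
  Option C: v=60, gcd(6,60)=6 -> preserves
  Option D: v=29, gcd(6,29)=1 -> changes
  Option E: v=56, gcd(6,56)=2 -> changes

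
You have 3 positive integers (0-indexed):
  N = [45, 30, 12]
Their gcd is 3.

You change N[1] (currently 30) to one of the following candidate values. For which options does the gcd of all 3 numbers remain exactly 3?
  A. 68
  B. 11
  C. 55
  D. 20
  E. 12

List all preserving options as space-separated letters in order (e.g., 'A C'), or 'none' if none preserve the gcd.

Answer: E

Derivation:
Old gcd = 3; gcd of others (without N[1]) = 3
New gcd for candidate v: gcd(3, v). Preserves old gcd iff gcd(3, v) = 3.
  Option A: v=68, gcd(3,68)=1 -> changes
  Option B: v=11, gcd(3,11)=1 -> changes
  Option C: v=55, gcd(3,55)=1 -> changes
  Option D: v=20, gcd(3,20)=1 -> changes
  Option E: v=12, gcd(3,12)=3 -> preserves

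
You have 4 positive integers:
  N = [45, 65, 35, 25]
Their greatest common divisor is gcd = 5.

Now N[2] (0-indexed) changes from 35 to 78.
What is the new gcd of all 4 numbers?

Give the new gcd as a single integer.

Answer: 1

Derivation:
Numbers: [45, 65, 35, 25], gcd = 5
Change: index 2, 35 -> 78
gcd of the OTHER numbers (without index 2): gcd([45, 65, 25]) = 5
New gcd = gcd(g_others, new_val) = gcd(5, 78) = 1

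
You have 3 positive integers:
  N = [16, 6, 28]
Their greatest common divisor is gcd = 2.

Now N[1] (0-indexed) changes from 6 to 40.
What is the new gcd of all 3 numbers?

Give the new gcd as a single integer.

Numbers: [16, 6, 28], gcd = 2
Change: index 1, 6 -> 40
gcd of the OTHER numbers (without index 1): gcd([16, 28]) = 4
New gcd = gcd(g_others, new_val) = gcd(4, 40) = 4

Answer: 4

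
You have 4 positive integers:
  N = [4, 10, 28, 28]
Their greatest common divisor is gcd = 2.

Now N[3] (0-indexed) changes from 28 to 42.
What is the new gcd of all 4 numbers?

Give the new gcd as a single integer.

Answer: 2

Derivation:
Numbers: [4, 10, 28, 28], gcd = 2
Change: index 3, 28 -> 42
gcd of the OTHER numbers (without index 3): gcd([4, 10, 28]) = 2
New gcd = gcd(g_others, new_val) = gcd(2, 42) = 2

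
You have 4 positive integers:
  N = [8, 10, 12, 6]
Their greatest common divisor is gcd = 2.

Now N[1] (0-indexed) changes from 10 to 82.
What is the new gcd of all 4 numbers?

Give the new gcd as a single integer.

Answer: 2

Derivation:
Numbers: [8, 10, 12, 6], gcd = 2
Change: index 1, 10 -> 82
gcd of the OTHER numbers (without index 1): gcd([8, 12, 6]) = 2
New gcd = gcd(g_others, new_val) = gcd(2, 82) = 2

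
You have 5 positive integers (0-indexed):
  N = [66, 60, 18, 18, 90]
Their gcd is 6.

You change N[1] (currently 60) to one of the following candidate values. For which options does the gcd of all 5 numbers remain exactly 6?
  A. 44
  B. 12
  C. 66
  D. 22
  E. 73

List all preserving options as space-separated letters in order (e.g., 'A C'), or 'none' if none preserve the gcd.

Answer: B C

Derivation:
Old gcd = 6; gcd of others (without N[1]) = 6
New gcd for candidate v: gcd(6, v). Preserves old gcd iff gcd(6, v) = 6.
  Option A: v=44, gcd(6,44)=2 -> changes
  Option B: v=12, gcd(6,12)=6 -> preserves
  Option C: v=66, gcd(6,66)=6 -> preserves
  Option D: v=22, gcd(6,22)=2 -> changes
  Option E: v=73, gcd(6,73)=1 -> changes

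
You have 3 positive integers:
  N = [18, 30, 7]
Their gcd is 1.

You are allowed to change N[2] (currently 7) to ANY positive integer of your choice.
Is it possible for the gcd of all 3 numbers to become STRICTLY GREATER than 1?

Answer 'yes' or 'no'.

Answer: yes

Derivation:
Current gcd = 1
gcd of all OTHER numbers (without N[2]=7): gcd([18, 30]) = 6
The new gcd after any change is gcd(6, new_value).
This can be at most 6.
Since 6 > old gcd 1, the gcd CAN increase (e.g., set N[2] = 6).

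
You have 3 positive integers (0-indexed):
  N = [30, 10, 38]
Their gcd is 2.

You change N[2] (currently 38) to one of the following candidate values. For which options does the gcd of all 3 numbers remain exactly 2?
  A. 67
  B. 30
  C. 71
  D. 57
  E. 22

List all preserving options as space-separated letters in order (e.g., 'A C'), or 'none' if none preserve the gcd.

Answer: E

Derivation:
Old gcd = 2; gcd of others (without N[2]) = 10
New gcd for candidate v: gcd(10, v). Preserves old gcd iff gcd(10, v) = 2.
  Option A: v=67, gcd(10,67)=1 -> changes
  Option B: v=30, gcd(10,30)=10 -> changes
  Option C: v=71, gcd(10,71)=1 -> changes
  Option D: v=57, gcd(10,57)=1 -> changes
  Option E: v=22, gcd(10,22)=2 -> preserves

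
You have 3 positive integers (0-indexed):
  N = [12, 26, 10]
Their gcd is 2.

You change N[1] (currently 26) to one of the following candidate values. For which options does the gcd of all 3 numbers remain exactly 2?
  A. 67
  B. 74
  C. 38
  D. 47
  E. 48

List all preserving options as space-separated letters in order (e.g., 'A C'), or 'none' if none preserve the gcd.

Old gcd = 2; gcd of others (without N[1]) = 2
New gcd for candidate v: gcd(2, v). Preserves old gcd iff gcd(2, v) = 2.
  Option A: v=67, gcd(2,67)=1 -> changes
  Option B: v=74, gcd(2,74)=2 -> preserves
  Option C: v=38, gcd(2,38)=2 -> preserves
  Option D: v=47, gcd(2,47)=1 -> changes
  Option E: v=48, gcd(2,48)=2 -> preserves

Answer: B C E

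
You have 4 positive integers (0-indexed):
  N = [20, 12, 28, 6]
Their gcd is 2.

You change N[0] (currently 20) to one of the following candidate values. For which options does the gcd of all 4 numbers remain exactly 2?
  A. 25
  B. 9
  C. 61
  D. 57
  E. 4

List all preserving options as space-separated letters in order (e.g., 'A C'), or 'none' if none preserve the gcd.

Answer: E

Derivation:
Old gcd = 2; gcd of others (without N[0]) = 2
New gcd for candidate v: gcd(2, v). Preserves old gcd iff gcd(2, v) = 2.
  Option A: v=25, gcd(2,25)=1 -> changes
  Option B: v=9, gcd(2,9)=1 -> changes
  Option C: v=61, gcd(2,61)=1 -> changes
  Option D: v=57, gcd(2,57)=1 -> changes
  Option E: v=4, gcd(2,4)=2 -> preserves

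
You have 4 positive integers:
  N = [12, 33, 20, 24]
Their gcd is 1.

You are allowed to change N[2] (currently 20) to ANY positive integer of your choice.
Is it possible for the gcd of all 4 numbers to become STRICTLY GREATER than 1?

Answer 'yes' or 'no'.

Current gcd = 1
gcd of all OTHER numbers (without N[2]=20): gcd([12, 33, 24]) = 3
The new gcd after any change is gcd(3, new_value).
This can be at most 3.
Since 3 > old gcd 1, the gcd CAN increase (e.g., set N[2] = 3).

Answer: yes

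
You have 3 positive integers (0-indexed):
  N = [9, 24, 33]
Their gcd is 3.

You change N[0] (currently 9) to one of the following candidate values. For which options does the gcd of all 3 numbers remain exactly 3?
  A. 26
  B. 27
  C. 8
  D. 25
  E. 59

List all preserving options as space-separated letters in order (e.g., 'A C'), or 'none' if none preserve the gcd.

Old gcd = 3; gcd of others (without N[0]) = 3
New gcd for candidate v: gcd(3, v). Preserves old gcd iff gcd(3, v) = 3.
  Option A: v=26, gcd(3,26)=1 -> changes
  Option B: v=27, gcd(3,27)=3 -> preserves
  Option C: v=8, gcd(3,8)=1 -> changes
  Option D: v=25, gcd(3,25)=1 -> changes
  Option E: v=59, gcd(3,59)=1 -> changes

Answer: B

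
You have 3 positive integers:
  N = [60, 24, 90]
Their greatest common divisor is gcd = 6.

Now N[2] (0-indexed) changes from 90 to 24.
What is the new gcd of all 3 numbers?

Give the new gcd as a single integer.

Numbers: [60, 24, 90], gcd = 6
Change: index 2, 90 -> 24
gcd of the OTHER numbers (without index 2): gcd([60, 24]) = 12
New gcd = gcd(g_others, new_val) = gcd(12, 24) = 12

Answer: 12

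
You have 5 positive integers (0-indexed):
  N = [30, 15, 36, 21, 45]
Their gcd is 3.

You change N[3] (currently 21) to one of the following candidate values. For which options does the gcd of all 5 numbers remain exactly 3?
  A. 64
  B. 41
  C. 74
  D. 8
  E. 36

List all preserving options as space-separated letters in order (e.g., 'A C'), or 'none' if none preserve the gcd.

Answer: E

Derivation:
Old gcd = 3; gcd of others (without N[3]) = 3
New gcd for candidate v: gcd(3, v). Preserves old gcd iff gcd(3, v) = 3.
  Option A: v=64, gcd(3,64)=1 -> changes
  Option B: v=41, gcd(3,41)=1 -> changes
  Option C: v=74, gcd(3,74)=1 -> changes
  Option D: v=8, gcd(3,8)=1 -> changes
  Option E: v=36, gcd(3,36)=3 -> preserves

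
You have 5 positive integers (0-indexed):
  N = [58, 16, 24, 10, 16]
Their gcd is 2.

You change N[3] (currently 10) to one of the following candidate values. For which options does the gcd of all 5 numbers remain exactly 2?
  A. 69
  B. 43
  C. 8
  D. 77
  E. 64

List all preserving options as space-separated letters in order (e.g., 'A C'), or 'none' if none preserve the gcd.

Answer: C E

Derivation:
Old gcd = 2; gcd of others (without N[3]) = 2
New gcd for candidate v: gcd(2, v). Preserves old gcd iff gcd(2, v) = 2.
  Option A: v=69, gcd(2,69)=1 -> changes
  Option B: v=43, gcd(2,43)=1 -> changes
  Option C: v=8, gcd(2,8)=2 -> preserves
  Option D: v=77, gcd(2,77)=1 -> changes
  Option E: v=64, gcd(2,64)=2 -> preserves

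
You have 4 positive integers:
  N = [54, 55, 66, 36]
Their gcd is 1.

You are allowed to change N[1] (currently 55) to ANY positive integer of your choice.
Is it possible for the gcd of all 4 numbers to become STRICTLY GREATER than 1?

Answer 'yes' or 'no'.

Answer: yes

Derivation:
Current gcd = 1
gcd of all OTHER numbers (without N[1]=55): gcd([54, 66, 36]) = 6
The new gcd after any change is gcd(6, new_value).
This can be at most 6.
Since 6 > old gcd 1, the gcd CAN increase (e.g., set N[1] = 6).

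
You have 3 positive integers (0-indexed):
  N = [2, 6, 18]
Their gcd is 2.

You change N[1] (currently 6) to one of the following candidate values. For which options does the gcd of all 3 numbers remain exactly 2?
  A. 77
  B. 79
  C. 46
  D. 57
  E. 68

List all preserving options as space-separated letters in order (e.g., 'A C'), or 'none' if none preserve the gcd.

Old gcd = 2; gcd of others (without N[1]) = 2
New gcd for candidate v: gcd(2, v). Preserves old gcd iff gcd(2, v) = 2.
  Option A: v=77, gcd(2,77)=1 -> changes
  Option B: v=79, gcd(2,79)=1 -> changes
  Option C: v=46, gcd(2,46)=2 -> preserves
  Option D: v=57, gcd(2,57)=1 -> changes
  Option E: v=68, gcd(2,68)=2 -> preserves

Answer: C E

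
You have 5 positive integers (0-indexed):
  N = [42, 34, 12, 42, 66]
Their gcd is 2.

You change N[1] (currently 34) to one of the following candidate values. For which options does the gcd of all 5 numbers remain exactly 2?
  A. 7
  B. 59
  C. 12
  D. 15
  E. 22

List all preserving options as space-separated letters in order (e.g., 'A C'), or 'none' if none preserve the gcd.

Answer: E

Derivation:
Old gcd = 2; gcd of others (without N[1]) = 6
New gcd for candidate v: gcd(6, v). Preserves old gcd iff gcd(6, v) = 2.
  Option A: v=7, gcd(6,7)=1 -> changes
  Option B: v=59, gcd(6,59)=1 -> changes
  Option C: v=12, gcd(6,12)=6 -> changes
  Option D: v=15, gcd(6,15)=3 -> changes
  Option E: v=22, gcd(6,22)=2 -> preserves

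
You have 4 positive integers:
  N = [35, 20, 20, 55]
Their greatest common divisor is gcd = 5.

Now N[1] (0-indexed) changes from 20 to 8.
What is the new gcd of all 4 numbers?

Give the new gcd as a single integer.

Numbers: [35, 20, 20, 55], gcd = 5
Change: index 1, 20 -> 8
gcd of the OTHER numbers (without index 1): gcd([35, 20, 55]) = 5
New gcd = gcd(g_others, new_val) = gcd(5, 8) = 1

Answer: 1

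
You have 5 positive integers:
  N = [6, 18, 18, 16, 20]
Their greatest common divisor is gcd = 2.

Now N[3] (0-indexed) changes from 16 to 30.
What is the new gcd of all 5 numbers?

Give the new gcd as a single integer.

Numbers: [6, 18, 18, 16, 20], gcd = 2
Change: index 3, 16 -> 30
gcd of the OTHER numbers (without index 3): gcd([6, 18, 18, 20]) = 2
New gcd = gcd(g_others, new_val) = gcd(2, 30) = 2

Answer: 2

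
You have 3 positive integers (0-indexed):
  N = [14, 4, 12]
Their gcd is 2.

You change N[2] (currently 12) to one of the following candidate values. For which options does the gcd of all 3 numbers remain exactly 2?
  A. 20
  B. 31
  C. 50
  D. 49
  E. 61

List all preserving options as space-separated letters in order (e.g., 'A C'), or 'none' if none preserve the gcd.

Old gcd = 2; gcd of others (without N[2]) = 2
New gcd for candidate v: gcd(2, v). Preserves old gcd iff gcd(2, v) = 2.
  Option A: v=20, gcd(2,20)=2 -> preserves
  Option B: v=31, gcd(2,31)=1 -> changes
  Option C: v=50, gcd(2,50)=2 -> preserves
  Option D: v=49, gcd(2,49)=1 -> changes
  Option E: v=61, gcd(2,61)=1 -> changes

Answer: A C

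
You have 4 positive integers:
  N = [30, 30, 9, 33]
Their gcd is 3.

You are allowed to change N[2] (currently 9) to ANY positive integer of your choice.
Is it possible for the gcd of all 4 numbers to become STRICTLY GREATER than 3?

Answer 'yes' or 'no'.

Answer: no

Derivation:
Current gcd = 3
gcd of all OTHER numbers (without N[2]=9): gcd([30, 30, 33]) = 3
The new gcd after any change is gcd(3, new_value).
This can be at most 3.
Since 3 = old gcd 3, the gcd can only stay the same or decrease.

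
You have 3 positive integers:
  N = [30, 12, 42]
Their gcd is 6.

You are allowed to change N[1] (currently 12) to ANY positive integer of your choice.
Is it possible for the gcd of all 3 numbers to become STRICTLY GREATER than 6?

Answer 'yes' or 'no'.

Current gcd = 6
gcd of all OTHER numbers (without N[1]=12): gcd([30, 42]) = 6
The new gcd after any change is gcd(6, new_value).
This can be at most 6.
Since 6 = old gcd 6, the gcd can only stay the same or decrease.

Answer: no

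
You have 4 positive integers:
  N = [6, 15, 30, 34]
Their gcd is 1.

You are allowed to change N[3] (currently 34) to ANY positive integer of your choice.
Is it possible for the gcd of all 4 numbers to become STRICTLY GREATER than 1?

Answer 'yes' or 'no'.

Answer: yes

Derivation:
Current gcd = 1
gcd of all OTHER numbers (without N[3]=34): gcd([6, 15, 30]) = 3
The new gcd after any change is gcd(3, new_value).
This can be at most 3.
Since 3 > old gcd 1, the gcd CAN increase (e.g., set N[3] = 3).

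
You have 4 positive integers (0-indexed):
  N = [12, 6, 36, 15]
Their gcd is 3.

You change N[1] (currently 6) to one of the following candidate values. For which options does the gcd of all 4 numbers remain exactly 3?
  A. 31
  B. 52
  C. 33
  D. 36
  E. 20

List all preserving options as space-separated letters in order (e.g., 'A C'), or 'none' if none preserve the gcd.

Old gcd = 3; gcd of others (without N[1]) = 3
New gcd for candidate v: gcd(3, v). Preserves old gcd iff gcd(3, v) = 3.
  Option A: v=31, gcd(3,31)=1 -> changes
  Option B: v=52, gcd(3,52)=1 -> changes
  Option C: v=33, gcd(3,33)=3 -> preserves
  Option D: v=36, gcd(3,36)=3 -> preserves
  Option E: v=20, gcd(3,20)=1 -> changes

Answer: C D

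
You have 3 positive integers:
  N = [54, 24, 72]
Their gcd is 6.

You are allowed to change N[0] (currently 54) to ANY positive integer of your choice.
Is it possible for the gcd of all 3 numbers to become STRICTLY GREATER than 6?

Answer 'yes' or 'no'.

Answer: yes

Derivation:
Current gcd = 6
gcd of all OTHER numbers (without N[0]=54): gcd([24, 72]) = 24
The new gcd after any change is gcd(24, new_value).
This can be at most 24.
Since 24 > old gcd 6, the gcd CAN increase (e.g., set N[0] = 24).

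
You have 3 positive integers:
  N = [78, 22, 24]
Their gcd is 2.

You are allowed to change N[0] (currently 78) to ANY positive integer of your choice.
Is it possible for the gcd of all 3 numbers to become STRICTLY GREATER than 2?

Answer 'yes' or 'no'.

Answer: no

Derivation:
Current gcd = 2
gcd of all OTHER numbers (without N[0]=78): gcd([22, 24]) = 2
The new gcd after any change is gcd(2, new_value).
This can be at most 2.
Since 2 = old gcd 2, the gcd can only stay the same or decrease.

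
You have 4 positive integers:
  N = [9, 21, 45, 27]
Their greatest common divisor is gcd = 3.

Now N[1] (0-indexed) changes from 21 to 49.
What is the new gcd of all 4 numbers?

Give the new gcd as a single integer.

Numbers: [9, 21, 45, 27], gcd = 3
Change: index 1, 21 -> 49
gcd of the OTHER numbers (without index 1): gcd([9, 45, 27]) = 9
New gcd = gcd(g_others, new_val) = gcd(9, 49) = 1

Answer: 1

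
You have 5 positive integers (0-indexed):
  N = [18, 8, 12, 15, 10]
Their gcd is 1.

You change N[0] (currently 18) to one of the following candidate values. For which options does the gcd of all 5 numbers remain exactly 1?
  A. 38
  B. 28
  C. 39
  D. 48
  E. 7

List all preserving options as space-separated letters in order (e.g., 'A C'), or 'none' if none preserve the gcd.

Old gcd = 1; gcd of others (without N[0]) = 1
New gcd for candidate v: gcd(1, v). Preserves old gcd iff gcd(1, v) = 1.
  Option A: v=38, gcd(1,38)=1 -> preserves
  Option B: v=28, gcd(1,28)=1 -> preserves
  Option C: v=39, gcd(1,39)=1 -> preserves
  Option D: v=48, gcd(1,48)=1 -> preserves
  Option E: v=7, gcd(1,7)=1 -> preserves

Answer: A B C D E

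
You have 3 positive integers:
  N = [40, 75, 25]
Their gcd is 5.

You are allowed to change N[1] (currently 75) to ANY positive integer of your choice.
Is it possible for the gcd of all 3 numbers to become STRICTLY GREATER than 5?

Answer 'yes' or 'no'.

Answer: no

Derivation:
Current gcd = 5
gcd of all OTHER numbers (without N[1]=75): gcd([40, 25]) = 5
The new gcd after any change is gcd(5, new_value).
This can be at most 5.
Since 5 = old gcd 5, the gcd can only stay the same or decrease.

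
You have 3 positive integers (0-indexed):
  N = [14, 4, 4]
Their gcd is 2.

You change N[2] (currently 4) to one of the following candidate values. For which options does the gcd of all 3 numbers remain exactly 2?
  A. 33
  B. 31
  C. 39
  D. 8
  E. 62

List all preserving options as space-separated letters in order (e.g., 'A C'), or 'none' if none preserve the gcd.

Answer: D E

Derivation:
Old gcd = 2; gcd of others (without N[2]) = 2
New gcd for candidate v: gcd(2, v). Preserves old gcd iff gcd(2, v) = 2.
  Option A: v=33, gcd(2,33)=1 -> changes
  Option B: v=31, gcd(2,31)=1 -> changes
  Option C: v=39, gcd(2,39)=1 -> changes
  Option D: v=8, gcd(2,8)=2 -> preserves
  Option E: v=62, gcd(2,62)=2 -> preserves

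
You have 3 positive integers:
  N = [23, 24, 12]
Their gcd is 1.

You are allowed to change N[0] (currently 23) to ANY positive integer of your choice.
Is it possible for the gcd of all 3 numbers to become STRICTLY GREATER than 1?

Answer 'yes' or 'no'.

Answer: yes

Derivation:
Current gcd = 1
gcd of all OTHER numbers (without N[0]=23): gcd([24, 12]) = 12
The new gcd after any change is gcd(12, new_value).
This can be at most 12.
Since 12 > old gcd 1, the gcd CAN increase (e.g., set N[0] = 12).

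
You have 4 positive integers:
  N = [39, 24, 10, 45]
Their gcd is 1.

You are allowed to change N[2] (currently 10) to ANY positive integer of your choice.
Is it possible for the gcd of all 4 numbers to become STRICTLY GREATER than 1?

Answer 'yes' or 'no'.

Answer: yes

Derivation:
Current gcd = 1
gcd of all OTHER numbers (without N[2]=10): gcd([39, 24, 45]) = 3
The new gcd after any change is gcd(3, new_value).
This can be at most 3.
Since 3 > old gcd 1, the gcd CAN increase (e.g., set N[2] = 3).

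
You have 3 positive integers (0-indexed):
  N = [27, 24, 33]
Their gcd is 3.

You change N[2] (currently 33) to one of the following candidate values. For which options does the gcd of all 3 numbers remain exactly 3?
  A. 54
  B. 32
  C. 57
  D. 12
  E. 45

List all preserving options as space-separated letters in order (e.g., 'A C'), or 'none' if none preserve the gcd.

Old gcd = 3; gcd of others (without N[2]) = 3
New gcd for candidate v: gcd(3, v). Preserves old gcd iff gcd(3, v) = 3.
  Option A: v=54, gcd(3,54)=3 -> preserves
  Option B: v=32, gcd(3,32)=1 -> changes
  Option C: v=57, gcd(3,57)=3 -> preserves
  Option D: v=12, gcd(3,12)=3 -> preserves
  Option E: v=45, gcd(3,45)=3 -> preserves

Answer: A C D E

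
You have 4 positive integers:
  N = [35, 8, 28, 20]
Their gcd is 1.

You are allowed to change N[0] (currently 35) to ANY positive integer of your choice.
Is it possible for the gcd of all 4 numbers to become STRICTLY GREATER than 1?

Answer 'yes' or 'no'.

Answer: yes

Derivation:
Current gcd = 1
gcd of all OTHER numbers (without N[0]=35): gcd([8, 28, 20]) = 4
The new gcd after any change is gcd(4, new_value).
This can be at most 4.
Since 4 > old gcd 1, the gcd CAN increase (e.g., set N[0] = 4).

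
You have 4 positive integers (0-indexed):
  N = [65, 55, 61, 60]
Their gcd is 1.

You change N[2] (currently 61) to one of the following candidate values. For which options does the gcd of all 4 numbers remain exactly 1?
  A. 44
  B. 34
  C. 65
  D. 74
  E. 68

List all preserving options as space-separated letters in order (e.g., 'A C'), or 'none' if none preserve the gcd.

Answer: A B D E

Derivation:
Old gcd = 1; gcd of others (without N[2]) = 5
New gcd for candidate v: gcd(5, v). Preserves old gcd iff gcd(5, v) = 1.
  Option A: v=44, gcd(5,44)=1 -> preserves
  Option B: v=34, gcd(5,34)=1 -> preserves
  Option C: v=65, gcd(5,65)=5 -> changes
  Option D: v=74, gcd(5,74)=1 -> preserves
  Option E: v=68, gcd(5,68)=1 -> preserves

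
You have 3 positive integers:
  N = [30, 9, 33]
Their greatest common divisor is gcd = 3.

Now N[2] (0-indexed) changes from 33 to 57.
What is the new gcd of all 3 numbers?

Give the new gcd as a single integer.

Numbers: [30, 9, 33], gcd = 3
Change: index 2, 33 -> 57
gcd of the OTHER numbers (without index 2): gcd([30, 9]) = 3
New gcd = gcd(g_others, new_val) = gcd(3, 57) = 3

Answer: 3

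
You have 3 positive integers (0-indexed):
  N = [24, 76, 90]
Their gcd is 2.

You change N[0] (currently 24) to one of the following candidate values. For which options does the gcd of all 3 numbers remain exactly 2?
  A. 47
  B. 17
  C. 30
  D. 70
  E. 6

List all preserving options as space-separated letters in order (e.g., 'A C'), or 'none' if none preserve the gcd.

Answer: C D E

Derivation:
Old gcd = 2; gcd of others (without N[0]) = 2
New gcd for candidate v: gcd(2, v). Preserves old gcd iff gcd(2, v) = 2.
  Option A: v=47, gcd(2,47)=1 -> changes
  Option B: v=17, gcd(2,17)=1 -> changes
  Option C: v=30, gcd(2,30)=2 -> preserves
  Option D: v=70, gcd(2,70)=2 -> preserves
  Option E: v=6, gcd(2,6)=2 -> preserves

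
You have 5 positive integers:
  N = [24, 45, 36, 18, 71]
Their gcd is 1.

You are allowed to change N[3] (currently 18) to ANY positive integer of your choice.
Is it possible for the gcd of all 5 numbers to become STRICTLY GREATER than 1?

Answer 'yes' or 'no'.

Current gcd = 1
gcd of all OTHER numbers (without N[3]=18): gcd([24, 45, 36, 71]) = 1
The new gcd after any change is gcd(1, new_value).
This can be at most 1.
Since 1 = old gcd 1, the gcd can only stay the same or decrease.

Answer: no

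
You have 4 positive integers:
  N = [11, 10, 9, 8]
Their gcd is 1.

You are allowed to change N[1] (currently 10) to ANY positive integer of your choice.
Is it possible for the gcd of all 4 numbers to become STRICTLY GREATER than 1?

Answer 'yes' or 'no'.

Answer: no

Derivation:
Current gcd = 1
gcd of all OTHER numbers (without N[1]=10): gcd([11, 9, 8]) = 1
The new gcd after any change is gcd(1, new_value).
This can be at most 1.
Since 1 = old gcd 1, the gcd can only stay the same or decrease.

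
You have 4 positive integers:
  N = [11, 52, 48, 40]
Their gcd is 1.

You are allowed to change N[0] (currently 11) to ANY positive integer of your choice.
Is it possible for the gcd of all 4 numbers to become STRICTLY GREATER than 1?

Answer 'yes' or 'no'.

Answer: yes

Derivation:
Current gcd = 1
gcd of all OTHER numbers (without N[0]=11): gcd([52, 48, 40]) = 4
The new gcd after any change is gcd(4, new_value).
This can be at most 4.
Since 4 > old gcd 1, the gcd CAN increase (e.g., set N[0] = 4).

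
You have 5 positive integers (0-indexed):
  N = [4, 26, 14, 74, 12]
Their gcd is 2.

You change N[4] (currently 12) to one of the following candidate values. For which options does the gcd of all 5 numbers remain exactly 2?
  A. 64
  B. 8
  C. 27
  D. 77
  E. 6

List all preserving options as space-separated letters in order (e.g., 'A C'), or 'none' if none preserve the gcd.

Answer: A B E

Derivation:
Old gcd = 2; gcd of others (without N[4]) = 2
New gcd for candidate v: gcd(2, v). Preserves old gcd iff gcd(2, v) = 2.
  Option A: v=64, gcd(2,64)=2 -> preserves
  Option B: v=8, gcd(2,8)=2 -> preserves
  Option C: v=27, gcd(2,27)=1 -> changes
  Option D: v=77, gcd(2,77)=1 -> changes
  Option E: v=6, gcd(2,6)=2 -> preserves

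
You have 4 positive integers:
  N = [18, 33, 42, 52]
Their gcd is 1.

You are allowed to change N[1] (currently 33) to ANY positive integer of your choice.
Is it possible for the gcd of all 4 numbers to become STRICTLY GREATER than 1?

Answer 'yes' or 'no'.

Answer: yes

Derivation:
Current gcd = 1
gcd of all OTHER numbers (without N[1]=33): gcd([18, 42, 52]) = 2
The new gcd after any change is gcd(2, new_value).
This can be at most 2.
Since 2 > old gcd 1, the gcd CAN increase (e.g., set N[1] = 2).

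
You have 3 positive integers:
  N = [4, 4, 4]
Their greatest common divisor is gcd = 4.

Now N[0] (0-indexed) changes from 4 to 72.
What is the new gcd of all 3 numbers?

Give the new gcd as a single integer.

Answer: 4

Derivation:
Numbers: [4, 4, 4], gcd = 4
Change: index 0, 4 -> 72
gcd of the OTHER numbers (without index 0): gcd([4, 4]) = 4
New gcd = gcd(g_others, new_val) = gcd(4, 72) = 4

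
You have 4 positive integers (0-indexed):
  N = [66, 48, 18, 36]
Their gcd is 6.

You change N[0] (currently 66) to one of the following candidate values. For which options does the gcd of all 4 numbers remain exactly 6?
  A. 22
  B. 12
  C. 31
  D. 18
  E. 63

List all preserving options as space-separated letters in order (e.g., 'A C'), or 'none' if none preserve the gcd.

Answer: B D

Derivation:
Old gcd = 6; gcd of others (without N[0]) = 6
New gcd for candidate v: gcd(6, v). Preserves old gcd iff gcd(6, v) = 6.
  Option A: v=22, gcd(6,22)=2 -> changes
  Option B: v=12, gcd(6,12)=6 -> preserves
  Option C: v=31, gcd(6,31)=1 -> changes
  Option D: v=18, gcd(6,18)=6 -> preserves
  Option E: v=63, gcd(6,63)=3 -> changes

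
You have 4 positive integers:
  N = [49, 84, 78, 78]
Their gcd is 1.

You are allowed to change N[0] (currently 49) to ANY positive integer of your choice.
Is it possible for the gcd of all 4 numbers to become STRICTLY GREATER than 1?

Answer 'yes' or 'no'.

Current gcd = 1
gcd of all OTHER numbers (without N[0]=49): gcd([84, 78, 78]) = 6
The new gcd after any change is gcd(6, new_value).
This can be at most 6.
Since 6 > old gcd 1, the gcd CAN increase (e.g., set N[0] = 6).

Answer: yes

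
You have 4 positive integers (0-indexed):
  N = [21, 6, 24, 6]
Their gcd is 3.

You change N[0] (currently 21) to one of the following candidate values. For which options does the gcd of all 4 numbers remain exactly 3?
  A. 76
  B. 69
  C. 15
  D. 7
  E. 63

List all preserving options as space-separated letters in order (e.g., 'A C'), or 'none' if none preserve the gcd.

Answer: B C E

Derivation:
Old gcd = 3; gcd of others (without N[0]) = 6
New gcd for candidate v: gcd(6, v). Preserves old gcd iff gcd(6, v) = 3.
  Option A: v=76, gcd(6,76)=2 -> changes
  Option B: v=69, gcd(6,69)=3 -> preserves
  Option C: v=15, gcd(6,15)=3 -> preserves
  Option D: v=7, gcd(6,7)=1 -> changes
  Option E: v=63, gcd(6,63)=3 -> preserves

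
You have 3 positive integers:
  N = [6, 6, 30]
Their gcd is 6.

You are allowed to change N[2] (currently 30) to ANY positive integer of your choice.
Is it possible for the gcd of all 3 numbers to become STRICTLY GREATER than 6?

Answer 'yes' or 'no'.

Answer: no

Derivation:
Current gcd = 6
gcd of all OTHER numbers (without N[2]=30): gcd([6, 6]) = 6
The new gcd after any change is gcd(6, new_value).
This can be at most 6.
Since 6 = old gcd 6, the gcd can only stay the same or decrease.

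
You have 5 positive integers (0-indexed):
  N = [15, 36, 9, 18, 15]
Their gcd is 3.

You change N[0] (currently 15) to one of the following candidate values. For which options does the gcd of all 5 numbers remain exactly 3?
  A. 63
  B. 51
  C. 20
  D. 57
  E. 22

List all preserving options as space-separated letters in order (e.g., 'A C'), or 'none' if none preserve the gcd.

Answer: A B D

Derivation:
Old gcd = 3; gcd of others (without N[0]) = 3
New gcd for candidate v: gcd(3, v). Preserves old gcd iff gcd(3, v) = 3.
  Option A: v=63, gcd(3,63)=3 -> preserves
  Option B: v=51, gcd(3,51)=3 -> preserves
  Option C: v=20, gcd(3,20)=1 -> changes
  Option D: v=57, gcd(3,57)=3 -> preserves
  Option E: v=22, gcd(3,22)=1 -> changes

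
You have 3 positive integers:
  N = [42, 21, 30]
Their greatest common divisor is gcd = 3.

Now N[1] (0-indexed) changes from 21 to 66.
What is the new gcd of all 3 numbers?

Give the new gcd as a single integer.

Answer: 6

Derivation:
Numbers: [42, 21, 30], gcd = 3
Change: index 1, 21 -> 66
gcd of the OTHER numbers (without index 1): gcd([42, 30]) = 6
New gcd = gcd(g_others, new_val) = gcd(6, 66) = 6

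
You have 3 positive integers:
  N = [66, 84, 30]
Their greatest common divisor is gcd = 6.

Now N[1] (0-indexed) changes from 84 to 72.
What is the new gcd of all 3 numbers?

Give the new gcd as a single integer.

Numbers: [66, 84, 30], gcd = 6
Change: index 1, 84 -> 72
gcd of the OTHER numbers (without index 1): gcd([66, 30]) = 6
New gcd = gcd(g_others, new_val) = gcd(6, 72) = 6

Answer: 6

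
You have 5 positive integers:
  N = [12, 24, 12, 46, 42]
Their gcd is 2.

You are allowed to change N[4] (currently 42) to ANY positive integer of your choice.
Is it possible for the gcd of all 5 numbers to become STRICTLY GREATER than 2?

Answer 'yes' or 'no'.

Current gcd = 2
gcd of all OTHER numbers (without N[4]=42): gcd([12, 24, 12, 46]) = 2
The new gcd after any change is gcd(2, new_value).
This can be at most 2.
Since 2 = old gcd 2, the gcd can only stay the same or decrease.

Answer: no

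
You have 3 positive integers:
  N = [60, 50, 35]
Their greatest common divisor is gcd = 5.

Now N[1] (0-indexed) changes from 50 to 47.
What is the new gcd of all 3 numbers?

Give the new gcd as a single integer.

Answer: 1

Derivation:
Numbers: [60, 50, 35], gcd = 5
Change: index 1, 50 -> 47
gcd of the OTHER numbers (without index 1): gcd([60, 35]) = 5
New gcd = gcd(g_others, new_val) = gcd(5, 47) = 1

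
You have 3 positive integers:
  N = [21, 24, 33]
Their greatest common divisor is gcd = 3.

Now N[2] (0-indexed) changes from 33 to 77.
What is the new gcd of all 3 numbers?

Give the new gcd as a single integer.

Numbers: [21, 24, 33], gcd = 3
Change: index 2, 33 -> 77
gcd of the OTHER numbers (without index 2): gcd([21, 24]) = 3
New gcd = gcd(g_others, new_val) = gcd(3, 77) = 1

Answer: 1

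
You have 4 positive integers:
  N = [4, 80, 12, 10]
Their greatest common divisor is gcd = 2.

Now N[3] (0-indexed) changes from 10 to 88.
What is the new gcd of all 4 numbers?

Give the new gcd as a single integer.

Numbers: [4, 80, 12, 10], gcd = 2
Change: index 3, 10 -> 88
gcd of the OTHER numbers (without index 3): gcd([4, 80, 12]) = 4
New gcd = gcd(g_others, new_val) = gcd(4, 88) = 4

Answer: 4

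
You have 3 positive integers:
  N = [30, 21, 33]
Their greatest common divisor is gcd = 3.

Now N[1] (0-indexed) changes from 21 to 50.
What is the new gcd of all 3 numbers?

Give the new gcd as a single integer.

Answer: 1

Derivation:
Numbers: [30, 21, 33], gcd = 3
Change: index 1, 21 -> 50
gcd of the OTHER numbers (without index 1): gcd([30, 33]) = 3
New gcd = gcd(g_others, new_val) = gcd(3, 50) = 1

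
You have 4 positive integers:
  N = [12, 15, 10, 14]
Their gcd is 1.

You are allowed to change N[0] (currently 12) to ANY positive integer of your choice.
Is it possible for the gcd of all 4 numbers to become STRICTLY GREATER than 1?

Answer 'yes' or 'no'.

Answer: no

Derivation:
Current gcd = 1
gcd of all OTHER numbers (without N[0]=12): gcd([15, 10, 14]) = 1
The new gcd after any change is gcd(1, new_value).
This can be at most 1.
Since 1 = old gcd 1, the gcd can only stay the same or decrease.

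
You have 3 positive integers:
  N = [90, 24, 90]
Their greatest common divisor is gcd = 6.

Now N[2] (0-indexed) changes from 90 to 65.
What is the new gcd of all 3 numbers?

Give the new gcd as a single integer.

Answer: 1

Derivation:
Numbers: [90, 24, 90], gcd = 6
Change: index 2, 90 -> 65
gcd of the OTHER numbers (without index 2): gcd([90, 24]) = 6
New gcd = gcd(g_others, new_val) = gcd(6, 65) = 1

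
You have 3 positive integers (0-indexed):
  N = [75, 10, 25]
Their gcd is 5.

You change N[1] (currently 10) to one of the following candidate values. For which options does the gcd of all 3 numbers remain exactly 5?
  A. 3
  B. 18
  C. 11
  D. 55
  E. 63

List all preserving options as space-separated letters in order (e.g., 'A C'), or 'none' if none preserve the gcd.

Answer: D

Derivation:
Old gcd = 5; gcd of others (without N[1]) = 25
New gcd for candidate v: gcd(25, v). Preserves old gcd iff gcd(25, v) = 5.
  Option A: v=3, gcd(25,3)=1 -> changes
  Option B: v=18, gcd(25,18)=1 -> changes
  Option C: v=11, gcd(25,11)=1 -> changes
  Option D: v=55, gcd(25,55)=5 -> preserves
  Option E: v=63, gcd(25,63)=1 -> changes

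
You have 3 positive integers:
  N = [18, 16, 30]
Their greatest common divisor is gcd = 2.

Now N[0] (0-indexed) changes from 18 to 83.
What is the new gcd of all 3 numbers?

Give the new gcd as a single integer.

Numbers: [18, 16, 30], gcd = 2
Change: index 0, 18 -> 83
gcd of the OTHER numbers (without index 0): gcd([16, 30]) = 2
New gcd = gcd(g_others, new_val) = gcd(2, 83) = 1

Answer: 1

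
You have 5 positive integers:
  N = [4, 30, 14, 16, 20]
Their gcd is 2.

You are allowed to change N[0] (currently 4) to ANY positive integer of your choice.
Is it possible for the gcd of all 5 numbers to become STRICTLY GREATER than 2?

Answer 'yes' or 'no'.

Current gcd = 2
gcd of all OTHER numbers (without N[0]=4): gcd([30, 14, 16, 20]) = 2
The new gcd after any change is gcd(2, new_value).
This can be at most 2.
Since 2 = old gcd 2, the gcd can only stay the same or decrease.

Answer: no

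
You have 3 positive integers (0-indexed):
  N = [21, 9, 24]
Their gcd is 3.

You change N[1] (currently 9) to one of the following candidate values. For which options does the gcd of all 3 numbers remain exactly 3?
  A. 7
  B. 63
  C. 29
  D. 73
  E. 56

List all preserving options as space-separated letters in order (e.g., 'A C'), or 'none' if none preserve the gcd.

Old gcd = 3; gcd of others (without N[1]) = 3
New gcd for candidate v: gcd(3, v). Preserves old gcd iff gcd(3, v) = 3.
  Option A: v=7, gcd(3,7)=1 -> changes
  Option B: v=63, gcd(3,63)=3 -> preserves
  Option C: v=29, gcd(3,29)=1 -> changes
  Option D: v=73, gcd(3,73)=1 -> changes
  Option E: v=56, gcd(3,56)=1 -> changes

Answer: B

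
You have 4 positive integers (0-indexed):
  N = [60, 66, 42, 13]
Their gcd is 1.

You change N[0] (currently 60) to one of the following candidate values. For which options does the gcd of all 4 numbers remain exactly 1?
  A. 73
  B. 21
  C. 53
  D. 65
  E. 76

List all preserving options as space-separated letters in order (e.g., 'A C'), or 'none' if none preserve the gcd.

Old gcd = 1; gcd of others (without N[0]) = 1
New gcd for candidate v: gcd(1, v). Preserves old gcd iff gcd(1, v) = 1.
  Option A: v=73, gcd(1,73)=1 -> preserves
  Option B: v=21, gcd(1,21)=1 -> preserves
  Option C: v=53, gcd(1,53)=1 -> preserves
  Option D: v=65, gcd(1,65)=1 -> preserves
  Option E: v=76, gcd(1,76)=1 -> preserves

Answer: A B C D E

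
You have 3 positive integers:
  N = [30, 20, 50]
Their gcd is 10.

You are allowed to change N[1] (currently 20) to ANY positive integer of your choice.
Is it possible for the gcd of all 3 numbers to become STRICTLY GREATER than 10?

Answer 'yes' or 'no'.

Answer: no

Derivation:
Current gcd = 10
gcd of all OTHER numbers (without N[1]=20): gcd([30, 50]) = 10
The new gcd after any change is gcd(10, new_value).
This can be at most 10.
Since 10 = old gcd 10, the gcd can only stay the same or decrease.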